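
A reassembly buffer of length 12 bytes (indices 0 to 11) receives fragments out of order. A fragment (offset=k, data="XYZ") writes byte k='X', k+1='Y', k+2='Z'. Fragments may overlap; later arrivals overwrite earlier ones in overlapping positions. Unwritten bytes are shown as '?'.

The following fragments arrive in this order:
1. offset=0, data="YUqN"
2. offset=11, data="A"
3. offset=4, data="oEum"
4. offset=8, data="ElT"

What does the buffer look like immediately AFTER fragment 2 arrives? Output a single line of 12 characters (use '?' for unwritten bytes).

Answer: YUqN???????A

Derivation:
Fragment 1: offset=0 data="YUqN" -> buffer=YUqN????????
Fragment 2: offset=11 data="A" -> buffer=YUqN???????A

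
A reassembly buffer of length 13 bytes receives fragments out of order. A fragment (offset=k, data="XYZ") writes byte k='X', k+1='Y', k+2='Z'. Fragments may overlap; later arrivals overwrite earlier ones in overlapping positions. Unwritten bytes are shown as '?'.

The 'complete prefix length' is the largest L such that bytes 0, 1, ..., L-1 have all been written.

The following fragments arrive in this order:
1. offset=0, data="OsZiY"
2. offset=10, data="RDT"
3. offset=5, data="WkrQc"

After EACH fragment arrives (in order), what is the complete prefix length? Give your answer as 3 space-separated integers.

Fragment 1: offset=0 data="OsZiY" -> buffer=OsZiY???????? -> prefix_len=5
Fragment 2: offset=10 data="RDT" -> buffer=OsZiY?????RDT -> prefix_len=5
Fragment 3: offset=5 data="WkrQc" -> buffer=OsZiYWkrQcRDT -> prefix_len=13

Answer: 5 5 13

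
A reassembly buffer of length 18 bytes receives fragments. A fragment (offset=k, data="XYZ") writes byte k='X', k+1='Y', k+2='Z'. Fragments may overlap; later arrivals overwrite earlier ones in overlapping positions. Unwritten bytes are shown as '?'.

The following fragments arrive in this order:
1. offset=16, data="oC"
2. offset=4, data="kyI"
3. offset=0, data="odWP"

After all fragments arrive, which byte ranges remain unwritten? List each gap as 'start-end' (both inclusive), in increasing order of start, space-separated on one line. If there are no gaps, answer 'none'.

Answer: 7-15

Derivation:
Fragment 1: offset=16 len=2
Fragment 2: offset=4 len=3
Fragment 3: offset=0 len=4
Gaps: 7-15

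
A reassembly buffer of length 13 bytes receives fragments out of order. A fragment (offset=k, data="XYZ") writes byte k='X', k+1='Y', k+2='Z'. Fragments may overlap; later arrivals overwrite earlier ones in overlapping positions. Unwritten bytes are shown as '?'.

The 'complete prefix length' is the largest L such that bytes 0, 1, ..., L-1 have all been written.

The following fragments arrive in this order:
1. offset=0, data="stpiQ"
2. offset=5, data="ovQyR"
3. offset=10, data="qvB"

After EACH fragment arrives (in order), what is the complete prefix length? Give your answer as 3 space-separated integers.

Fragment 1: offset=0 data="stpiQ" -> buffer=stpiQ???????? -> prefix_len=5
Fragment 2: offset=5 data="ovQyR" -> buffer=stpiQovQyR??? -> prefix_len=10
Fragment 3: offset=10 data="qvB" -> buffer=stpiQovQyRqvB -> prefix_len=13

Answer: 5 10 13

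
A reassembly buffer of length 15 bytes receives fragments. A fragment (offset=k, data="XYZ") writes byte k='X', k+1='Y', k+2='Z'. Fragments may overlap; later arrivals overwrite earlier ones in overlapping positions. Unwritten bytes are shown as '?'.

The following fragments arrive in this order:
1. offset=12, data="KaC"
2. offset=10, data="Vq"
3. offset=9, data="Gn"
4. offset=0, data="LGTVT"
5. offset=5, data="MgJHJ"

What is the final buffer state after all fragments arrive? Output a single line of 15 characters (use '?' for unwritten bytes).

Answer: LGTVTMgJHJnqKaC

Derivation:
Fragment 1: offset=12 data="KaC" -> buffer=????????????KaC
Fragment 2: offset=10 data="Vq" -> buffer=??????????VqKaC
Fragment 3: offset=9 data="Gn" -> buffer=?????????GnqKaC
Fragment 4: offset=0 data="LGTVT" -> buffer=LGTVT????GnqKaC
Fragment 5: offset=5 data="MgJHJ" -> buffer=LGTVTMgJHJnqKaC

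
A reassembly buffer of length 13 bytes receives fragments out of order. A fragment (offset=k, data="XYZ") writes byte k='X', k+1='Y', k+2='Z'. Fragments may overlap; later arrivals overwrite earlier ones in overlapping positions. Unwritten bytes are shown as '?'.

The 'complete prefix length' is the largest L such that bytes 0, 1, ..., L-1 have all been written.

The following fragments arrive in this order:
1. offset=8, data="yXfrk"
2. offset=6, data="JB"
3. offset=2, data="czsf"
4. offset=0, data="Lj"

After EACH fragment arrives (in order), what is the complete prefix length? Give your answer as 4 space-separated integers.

Answer: 0 0 0 13

Derivation:
Fragment 1: offset=8 data="yXfrk" -> buffer=????????yXfrk -> prefix_len=0
Fragment 2: offset=6 data="JB" -> buffer=??????JByXfrk -> prefix_len=0
Fragment 3: offset=2 data="czsf" -> buffer=??czsfJByXfrk -> prefix_len=0
Fragment 4: offset=0 data="Lj" -> buffer=LjczsfJByXfrk -> prefix_len=13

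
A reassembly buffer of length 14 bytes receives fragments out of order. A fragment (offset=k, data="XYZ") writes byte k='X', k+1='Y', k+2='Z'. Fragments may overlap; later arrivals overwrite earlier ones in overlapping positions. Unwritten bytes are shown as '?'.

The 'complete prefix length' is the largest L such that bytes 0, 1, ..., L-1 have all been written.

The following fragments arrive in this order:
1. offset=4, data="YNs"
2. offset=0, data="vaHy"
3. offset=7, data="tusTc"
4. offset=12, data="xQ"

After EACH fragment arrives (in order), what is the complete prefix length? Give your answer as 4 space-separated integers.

Fragment 1: offset=4 data="YNs" -> buffer=????YNs??????? -> prefix_len=0
Fragment 2: offset=0 data="vaHy" -> buffer=vaHyYNs??????? -> prefix_len=7
Fragment 3: offset=7 data="tusTc" -> buffer=vaHyYNstusTc?? -> prefix_len=12
Fragment 4: offset=12 data="xQ" -> buffer=vaHyYNstusTcxQ -> prefix_len=14

Answer: 0 7 12 14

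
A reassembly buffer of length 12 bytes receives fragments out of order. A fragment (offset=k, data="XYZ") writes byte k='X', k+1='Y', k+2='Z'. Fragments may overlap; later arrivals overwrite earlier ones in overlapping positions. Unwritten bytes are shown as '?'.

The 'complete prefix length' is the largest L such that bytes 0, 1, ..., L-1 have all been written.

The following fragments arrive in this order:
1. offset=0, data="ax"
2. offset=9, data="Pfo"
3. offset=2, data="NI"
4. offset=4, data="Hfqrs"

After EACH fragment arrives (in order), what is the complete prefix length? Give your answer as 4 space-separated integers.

Answer: 2 2 4 12

Derivation:
Fragment 1: offset=0 data="ax" -> buffer=ax?????????? -> prefix_len=2
Fragment 2: offset=9 data="Pfo" -> buffer=ax???????Pfo -> prefix_len=2
Fragment 3: offset=2 data="NI" -> buffer=axNI?????Pfo -> prefix_len=4
Fragment 4: offset=4 data="Hfqrs" -> buffer=axNIHfqrsPfo -> prefix_len=12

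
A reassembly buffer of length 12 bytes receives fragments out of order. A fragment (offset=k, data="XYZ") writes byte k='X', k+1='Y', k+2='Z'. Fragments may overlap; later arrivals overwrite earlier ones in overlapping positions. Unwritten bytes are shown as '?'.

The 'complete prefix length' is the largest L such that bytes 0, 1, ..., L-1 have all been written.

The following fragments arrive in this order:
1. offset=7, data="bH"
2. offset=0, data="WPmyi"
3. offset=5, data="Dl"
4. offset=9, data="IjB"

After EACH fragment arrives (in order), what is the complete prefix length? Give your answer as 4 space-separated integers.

Answer: 0 5 9 12

Derivation:
Fragment 1: offset=7 data="bH" -> buffer=???????bH??? -> prefix_len=0
Fragment 2: offset=0 data="WPmyi" -> buffer=WPmyi??bH??? -> prefix_len=5
Fragment 3: offset=5 data="Dl" -> buffer=WPmyiDlbH??? -> prefix_len=9
Fragment 4: offset=9 data="IjB" -> buffer=WPmyiDlbHIjB -> prefix_len=12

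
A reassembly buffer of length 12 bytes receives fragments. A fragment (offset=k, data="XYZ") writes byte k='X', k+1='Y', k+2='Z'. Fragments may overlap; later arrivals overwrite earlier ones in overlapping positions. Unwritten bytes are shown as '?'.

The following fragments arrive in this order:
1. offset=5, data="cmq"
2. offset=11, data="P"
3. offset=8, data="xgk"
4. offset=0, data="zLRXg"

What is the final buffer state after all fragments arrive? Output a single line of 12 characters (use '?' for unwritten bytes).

Answer: zLRXgcmqxgkP

Derivation:
Fragment 1: offset=5 data="cmq" -> buffer=?????cmq????
Fragment 2: offset=11 data="P" -> buffer=?????cmq???P
Fragment 3: offset=8 data="xgk" -> buffer=?????cmqxgkP
Fragment 4: offset=0 data="zLRXg" -> buffer=zLRXgcmqxgkP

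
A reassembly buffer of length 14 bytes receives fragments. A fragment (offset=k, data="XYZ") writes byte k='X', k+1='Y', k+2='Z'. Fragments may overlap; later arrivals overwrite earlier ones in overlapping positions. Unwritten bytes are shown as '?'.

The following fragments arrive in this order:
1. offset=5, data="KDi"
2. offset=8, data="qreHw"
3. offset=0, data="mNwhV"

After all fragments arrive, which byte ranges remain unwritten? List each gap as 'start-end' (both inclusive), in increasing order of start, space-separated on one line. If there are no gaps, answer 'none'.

Answer: 13-13

Derivation:
Fragment 1: offset=5 len=3
Fragment 2: offset=8 len=5
Fragment 3: offset=0 len=5
Gaps: 13-13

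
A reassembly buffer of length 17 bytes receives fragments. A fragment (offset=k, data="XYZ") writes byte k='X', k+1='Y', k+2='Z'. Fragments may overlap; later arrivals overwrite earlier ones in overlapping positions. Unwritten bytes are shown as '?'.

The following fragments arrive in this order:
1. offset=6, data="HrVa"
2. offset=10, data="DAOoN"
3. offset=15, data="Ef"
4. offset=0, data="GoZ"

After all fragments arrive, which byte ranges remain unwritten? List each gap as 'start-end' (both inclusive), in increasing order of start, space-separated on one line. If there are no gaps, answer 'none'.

Answer: 3-5

Derivation:
Fragment 1: offset=6 len=4
Fragment 2: offset=10 len=5
Fragment 3: offset=15 len=2
Fragment 4: offset=0 len=3
Gaps: 3-5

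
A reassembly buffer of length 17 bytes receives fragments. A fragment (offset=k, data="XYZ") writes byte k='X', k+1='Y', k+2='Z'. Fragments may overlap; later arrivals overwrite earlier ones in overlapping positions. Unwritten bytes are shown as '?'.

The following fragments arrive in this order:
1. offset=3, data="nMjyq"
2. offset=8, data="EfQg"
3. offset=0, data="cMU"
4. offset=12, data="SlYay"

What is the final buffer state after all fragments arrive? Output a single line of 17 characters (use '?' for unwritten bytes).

Answer: cMUnMjyqEfQgSlYay

Derivation:
Fragment 1: offset=3 data="nMjyq" -> buffer=???nMjyq?????????
Fragment 2: offset=8 data="EfQg" -> buffer=???nMjyqEfQg?????
Fragment 3: offset=0 data="cMU" -> buffer=cMUnMjyqEfQg?????
Fragment 4: offset=12 data="SlYay" -> buffer=cMUnMjyqEfQgSlYay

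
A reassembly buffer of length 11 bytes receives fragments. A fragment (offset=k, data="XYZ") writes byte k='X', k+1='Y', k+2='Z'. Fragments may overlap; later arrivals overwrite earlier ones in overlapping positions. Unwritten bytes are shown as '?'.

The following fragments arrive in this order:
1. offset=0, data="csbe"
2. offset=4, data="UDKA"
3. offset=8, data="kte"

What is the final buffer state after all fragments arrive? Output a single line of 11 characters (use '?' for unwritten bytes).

Fragment 1: offset=0 data="csbe" -> buffer=csbe???????
Fragment 2: offset=4 data="UDKA" -> buffer=csbeUDKA???
Fragment 3: offset=8 data="kte" -> buffer=csbeUDKAkte

Answer: csbeUDKAkte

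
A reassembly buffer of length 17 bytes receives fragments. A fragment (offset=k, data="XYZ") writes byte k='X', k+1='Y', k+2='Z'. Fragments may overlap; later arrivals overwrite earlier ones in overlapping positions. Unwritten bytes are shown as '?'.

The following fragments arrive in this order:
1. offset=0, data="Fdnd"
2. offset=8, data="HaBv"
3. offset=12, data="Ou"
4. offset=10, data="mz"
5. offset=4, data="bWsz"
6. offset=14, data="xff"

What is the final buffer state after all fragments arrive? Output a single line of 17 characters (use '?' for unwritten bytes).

Fragment 1: offset=0 data="Fdnd" -> buffer=Fdnd?????????????
Fragment 2: offset=8 data="HaBv" -> buffer=Fdnd????HaBv?????
Fragment 3: offset=12 data="Ou" -> buffer=Fdnd????HaBvOu???
Fragment 4: offset=10 data="mz" -> buffer=Fdnd????HamzOu???
Fragment 5: offset=4 data="bWsz" -> buffer=FdndbWszHamzOu???
Fragment 6: offset=14 data="xff" -> buffer=FdndbWszHamzOuxff

Answer: FdndbWszHamzOuxff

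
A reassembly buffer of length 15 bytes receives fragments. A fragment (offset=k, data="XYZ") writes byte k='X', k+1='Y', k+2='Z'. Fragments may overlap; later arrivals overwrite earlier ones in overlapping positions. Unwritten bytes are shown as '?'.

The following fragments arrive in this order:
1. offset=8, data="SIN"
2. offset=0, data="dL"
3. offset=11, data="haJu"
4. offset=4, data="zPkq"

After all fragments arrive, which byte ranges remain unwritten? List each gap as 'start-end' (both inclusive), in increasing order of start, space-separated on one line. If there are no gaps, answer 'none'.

Answer: 2-3

Derivation:
Fragment 1: offset=8 len=3
Fragment 2: offset=0 len=2
Fragment 3: offset=11 len=4
Fragment 4: offset=4 len=4
Gaps: 2-3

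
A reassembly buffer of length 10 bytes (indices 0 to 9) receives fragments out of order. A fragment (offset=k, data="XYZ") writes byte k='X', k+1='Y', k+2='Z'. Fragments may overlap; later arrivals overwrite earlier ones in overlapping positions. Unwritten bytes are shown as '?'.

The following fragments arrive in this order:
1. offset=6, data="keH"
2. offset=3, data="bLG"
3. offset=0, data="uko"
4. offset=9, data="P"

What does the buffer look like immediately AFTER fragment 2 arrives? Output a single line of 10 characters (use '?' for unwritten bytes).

Fragment 1: offset=6 data="keH" -> buffer=??????keH?
Fragment 2: offset=3 data="bLG" -> buffer=???bLGkeH?

Answer: ???bLGkeH?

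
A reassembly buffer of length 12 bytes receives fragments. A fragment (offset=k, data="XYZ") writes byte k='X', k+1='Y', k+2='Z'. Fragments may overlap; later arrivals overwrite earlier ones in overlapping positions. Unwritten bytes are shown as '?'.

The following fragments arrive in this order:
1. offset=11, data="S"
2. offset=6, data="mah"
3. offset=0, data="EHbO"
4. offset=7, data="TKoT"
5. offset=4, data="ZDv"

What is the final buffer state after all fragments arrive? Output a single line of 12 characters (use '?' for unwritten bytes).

Fragment 1: offset=11 data="S" -> buffer=???????????S
Fragment 2: offset=6 data="mah" -> buffer=??????mah??S
Fragment 3: offset=0 data="EHbO" -> buffer=EHbO??mah??S
Fragment 4: offset=7 data="TKoT" -> buffer=EHbO??mTKoTS
Fragment 5: offset=4 data="ZDv" -> buffer=EHbOZDvTKoTS

Answer: EHbOZDvTKoTS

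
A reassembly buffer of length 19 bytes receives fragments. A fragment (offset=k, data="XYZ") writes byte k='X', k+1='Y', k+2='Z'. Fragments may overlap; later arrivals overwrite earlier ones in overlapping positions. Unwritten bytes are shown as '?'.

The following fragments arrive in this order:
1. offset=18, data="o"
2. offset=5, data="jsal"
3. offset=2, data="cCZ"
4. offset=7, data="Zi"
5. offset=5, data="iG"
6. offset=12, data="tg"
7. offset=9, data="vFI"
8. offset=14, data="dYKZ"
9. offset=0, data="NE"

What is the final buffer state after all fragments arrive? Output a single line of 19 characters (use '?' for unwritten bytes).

Fragment 1: offset=18 data="o" -> buffer=??????????????????o
Fragment 2: offset=5 data="jsal" -> buffer=?????jsal?????????o
Fragment 3: offset=2 data="cCZ" -> buffer=??cCZjsal?????????o
Fragment 4: offset=7 data="Zi" -> buffer=??cCZjsZi?????????o
Fragment 5: offset=5 data="iG" -> buffer=??cCZiGZi?????????o
Fragment 6: offset=12 data="tg" -> buffer=??cCZiGZi???tg????o
Fragment 7: offset=9 data="vFI" -> buffer=??cCZiGZivFItg????o
Fragment 8: offset=14 data="dYKZ" -> buffer=??cCZiGZivFItgdYKZo
Fragment 9: offset=0 data="NE" -> buffer=NEcCZiGZivFItgdYKZo

Answer: NEcCZiGZivFItgdYKZo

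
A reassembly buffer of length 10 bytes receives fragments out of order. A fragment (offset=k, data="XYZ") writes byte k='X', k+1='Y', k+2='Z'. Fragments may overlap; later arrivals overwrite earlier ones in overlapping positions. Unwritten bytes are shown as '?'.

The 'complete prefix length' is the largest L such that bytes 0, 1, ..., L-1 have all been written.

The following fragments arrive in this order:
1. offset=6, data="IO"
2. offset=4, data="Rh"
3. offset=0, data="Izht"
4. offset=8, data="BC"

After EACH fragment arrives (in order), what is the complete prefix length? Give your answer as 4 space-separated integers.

Answer: 0 0 8 10

Derivation:
Fragment 1: offset=6 data="IO" -> buffer=??????IO?? -> prefix_len=0
Fragment 2: offset=4 data="Rh" -> buffer=????RhIO?? -> prefix_len=0
Fragment 3: offset=0 data="Izht" -> buffer=IzhtRhIO?? -> prefix_len=8
Fragment 4: offset=8 data="BC" -> buffer=IzhtRhIOBC -> prefix_len=10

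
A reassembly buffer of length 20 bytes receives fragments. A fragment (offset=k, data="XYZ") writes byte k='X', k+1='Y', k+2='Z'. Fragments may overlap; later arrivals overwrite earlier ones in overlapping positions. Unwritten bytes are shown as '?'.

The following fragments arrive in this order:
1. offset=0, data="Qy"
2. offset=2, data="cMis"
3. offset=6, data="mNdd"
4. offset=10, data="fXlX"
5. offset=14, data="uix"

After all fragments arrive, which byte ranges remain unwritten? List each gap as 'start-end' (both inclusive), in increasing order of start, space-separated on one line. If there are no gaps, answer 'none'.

Answer: 17-19

Derivation:
Fragment 1: offset=0 len=2
Fragment 2: offset=2 len=4
Fragment 3: offset=6 len=4
Fragment 4: offset=10 len=4
Fragment 5: offset=14 len=3
Gaps: 17-19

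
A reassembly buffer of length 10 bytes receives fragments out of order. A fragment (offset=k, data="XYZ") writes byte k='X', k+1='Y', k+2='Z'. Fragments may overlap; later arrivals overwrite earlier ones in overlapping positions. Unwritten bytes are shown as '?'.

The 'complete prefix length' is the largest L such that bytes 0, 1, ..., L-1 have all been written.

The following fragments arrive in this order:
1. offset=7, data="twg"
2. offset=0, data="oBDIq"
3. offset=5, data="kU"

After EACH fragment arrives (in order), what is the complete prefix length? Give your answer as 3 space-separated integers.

Fragment 1: offset=7 data="twg" -> buffer=???????twg -> prefix_len=0
Fragment 2: offset=0 data="oBDIq" -> buffer=oBDIq??twg -> prefix_len=5
Fragment 3: offset=5 data="kU" -> buffer=oBDIqkUtwg -> prefix_len=10

Answer: 0 5 10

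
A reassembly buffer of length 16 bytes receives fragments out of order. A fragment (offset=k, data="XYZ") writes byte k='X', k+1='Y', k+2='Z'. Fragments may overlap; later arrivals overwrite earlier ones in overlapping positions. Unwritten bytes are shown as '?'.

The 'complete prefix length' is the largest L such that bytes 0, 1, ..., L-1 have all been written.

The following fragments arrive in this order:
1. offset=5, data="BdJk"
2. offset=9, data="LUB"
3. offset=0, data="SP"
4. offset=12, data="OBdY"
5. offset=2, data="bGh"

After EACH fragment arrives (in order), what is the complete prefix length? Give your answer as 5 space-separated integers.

Answer: 0 0 2 2 16

Derivation:
Fragment 1: offset=5 data="BdJk" -> buffer=?????BdJk??????? -> prefix_len=0
Fragment 2: offset=9 data="LUB" -> buffer=?????BdJkLUB???? -> prefix_len=0
Fragment 3: offset=0 data="SP" -> buffer=SP???BdJkLUB???? -> prefix_len=2
Fragment 4: offset=12 data="OBdY" -> buffer=SP???BdJkLUBOBdY -> prefix_len=2
Fragment 5: offset=2 data="bGh" -> buffer=SPbGhBdJkLUBOBdY -> prefix_len=16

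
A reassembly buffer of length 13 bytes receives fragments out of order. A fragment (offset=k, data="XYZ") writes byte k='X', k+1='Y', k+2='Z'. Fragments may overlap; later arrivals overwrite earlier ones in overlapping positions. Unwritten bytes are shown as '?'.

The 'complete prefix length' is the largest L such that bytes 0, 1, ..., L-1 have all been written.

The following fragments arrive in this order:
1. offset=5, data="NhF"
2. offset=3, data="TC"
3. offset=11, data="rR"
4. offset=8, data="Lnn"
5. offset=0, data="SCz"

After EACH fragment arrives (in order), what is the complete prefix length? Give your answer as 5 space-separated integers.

Answer: 0 0 0 0 13

Derivation:
Fragment 1: offset=5 data="NhF" -> buffer=?????NhF????? -> prefix_len=0
Fragment 2: offset=3 data="TC" -> buffer=???TCNhF????? -> prefix_len=0
Fragment 3: offset=11 data="rR" -> buffer=???TCNhF???rR -> prefix_len=0
Fragment 4: offset=8 data="Lnn" -> buffer=???TCNhFLnnrR -> prefix_len=0
Fragment 5: offset=0 data="SCz" -> buffer=SCzTCNhFLnnrR -> prefix_len=13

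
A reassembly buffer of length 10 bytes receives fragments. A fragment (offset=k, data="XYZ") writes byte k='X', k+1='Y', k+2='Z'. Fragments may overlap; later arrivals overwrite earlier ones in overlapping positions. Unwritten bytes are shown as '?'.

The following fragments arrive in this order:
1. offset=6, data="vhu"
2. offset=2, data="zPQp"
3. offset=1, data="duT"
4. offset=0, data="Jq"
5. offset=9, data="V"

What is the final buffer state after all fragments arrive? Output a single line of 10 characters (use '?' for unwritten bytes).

Fragment 1: offset=6 data="vhu" -> buffer=??????vhu?
Fragment 2: offset=2 data="zPQp" -> buffer=??zPQpvhu?
Fragment 3: offset=1 data="duT" -> buffer=?duTQpvhu?
Fragment 4: offset=0 data="Jq" -> buffer=JquTQpvhu?
Fragment 5: offset=9 data="V" -> buffer=JquTQpvhuV

Answer: JquTQpvhuV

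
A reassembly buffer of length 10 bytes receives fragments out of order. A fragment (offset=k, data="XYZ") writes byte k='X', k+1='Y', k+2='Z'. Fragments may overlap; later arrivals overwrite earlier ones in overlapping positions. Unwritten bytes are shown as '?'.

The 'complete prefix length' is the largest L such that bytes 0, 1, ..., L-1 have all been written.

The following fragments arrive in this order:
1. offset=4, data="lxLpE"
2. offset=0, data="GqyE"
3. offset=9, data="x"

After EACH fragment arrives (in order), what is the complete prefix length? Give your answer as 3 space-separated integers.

Answer: 0 9 10

Derivation:
Fragment 1: offset=4 data="lxLpE" -> buffer=????lxLpE? -> prefix_len=0
Fragment 2: offset=0 data="GqyE" -> buffer=GqyElxLpE? -> prefix_len=9
Fragment 3: offset=9 data="x" -> buffer=GqyElxLpEx -> prefix_len=10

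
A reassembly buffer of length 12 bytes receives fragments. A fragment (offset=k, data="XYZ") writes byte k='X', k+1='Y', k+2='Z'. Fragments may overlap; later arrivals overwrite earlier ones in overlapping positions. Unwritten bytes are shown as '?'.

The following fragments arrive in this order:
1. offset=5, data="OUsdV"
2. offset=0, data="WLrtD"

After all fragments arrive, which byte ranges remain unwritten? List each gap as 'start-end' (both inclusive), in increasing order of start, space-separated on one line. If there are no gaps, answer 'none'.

Answer: 10-11

Derivation:
Fragment 1: offset=5 len=5
Fragment 2: offset=0 len=5
Gaps: 10-11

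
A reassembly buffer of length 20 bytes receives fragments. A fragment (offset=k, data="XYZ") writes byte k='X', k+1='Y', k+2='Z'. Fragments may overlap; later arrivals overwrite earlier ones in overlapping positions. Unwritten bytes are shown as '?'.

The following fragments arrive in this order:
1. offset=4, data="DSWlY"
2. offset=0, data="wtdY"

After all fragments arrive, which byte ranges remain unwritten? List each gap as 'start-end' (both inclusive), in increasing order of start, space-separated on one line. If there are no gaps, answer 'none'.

Fragment 1: offset=4 len=5
Fragment 2: offset=0 len=4
Gaps: 9-19

Answer: 9-19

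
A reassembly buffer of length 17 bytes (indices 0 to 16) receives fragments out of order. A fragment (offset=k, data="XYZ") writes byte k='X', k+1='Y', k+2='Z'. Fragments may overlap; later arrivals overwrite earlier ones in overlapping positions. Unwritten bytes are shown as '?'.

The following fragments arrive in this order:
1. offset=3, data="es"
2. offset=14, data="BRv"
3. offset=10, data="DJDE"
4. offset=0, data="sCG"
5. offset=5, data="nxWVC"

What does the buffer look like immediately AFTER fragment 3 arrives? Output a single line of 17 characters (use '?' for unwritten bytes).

Fragment 1: offset=3 data="es" -> buffer=???es????????????
Fragment 2: offset=14 data="BRv" -> buffer=???es?????????BRv
Fragment 3: offset=10 data="DJDE" -> buffer=???es?????DJDEBRv

Answer: ???es?????DJDEBRv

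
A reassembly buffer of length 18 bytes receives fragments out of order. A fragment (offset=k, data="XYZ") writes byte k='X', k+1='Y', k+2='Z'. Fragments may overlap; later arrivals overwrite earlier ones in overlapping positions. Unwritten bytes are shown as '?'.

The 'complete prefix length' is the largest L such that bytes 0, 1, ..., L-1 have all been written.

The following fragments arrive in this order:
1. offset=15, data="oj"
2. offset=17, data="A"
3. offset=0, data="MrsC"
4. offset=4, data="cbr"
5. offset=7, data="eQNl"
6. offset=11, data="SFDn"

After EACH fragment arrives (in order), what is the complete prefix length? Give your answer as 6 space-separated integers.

Fragment 1: offset=15 data="oj" -> buffer=???????????????oj? -> prefix_len=0
Fragment 2: offset=17 data="A" -> buffer=???????????????ojA -> prefix_len=0
Fragment 3: offset=0 data="MrsC" -> buffer=MrsC???????????ojA -> prefix_len=4
Fragment 4: offset=4 data="cbr" -> buffer=MrsCcbr????????ojA -> prefix_len=7
Fragment 5: offset=7 data="eQNl" -> buffer=MrsCcbreQNl????ojA -> prefix_len=11
Fragment 6: offset=11 data="SFDn" -> buffer=MrsCcbreQNlSFDnojA -> prefix_len=18

Answer: 0 0 4 7 11 18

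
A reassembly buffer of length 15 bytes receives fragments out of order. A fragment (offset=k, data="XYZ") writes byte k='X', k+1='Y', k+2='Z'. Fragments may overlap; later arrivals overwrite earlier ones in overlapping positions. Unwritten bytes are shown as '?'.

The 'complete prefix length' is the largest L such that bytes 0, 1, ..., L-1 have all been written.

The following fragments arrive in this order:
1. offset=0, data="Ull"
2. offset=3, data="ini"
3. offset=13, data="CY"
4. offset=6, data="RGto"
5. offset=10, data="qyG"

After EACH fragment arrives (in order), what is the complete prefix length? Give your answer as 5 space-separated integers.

Fragment 1: offset=0 data="Ull" -> buffer=Ull???????????? -> prefix_len=3
Fragment 2: offset=3 data="ini" -> buffer=Ullini????????? -> prefix_len=6
Fragment 3: offset=13 data="CY" -> buffer=Ullini???????CY -> prefix_len=6
Fragment 4: offset=6 data="RGto" -> buffer=UlliniRGto???CY -> prefix_len=10
Fragment 5: offset=10 data="qyG" -> buffer=UlliniRGtoqyGCY -> prefix_len=15

Answer: 3 6 6 10 15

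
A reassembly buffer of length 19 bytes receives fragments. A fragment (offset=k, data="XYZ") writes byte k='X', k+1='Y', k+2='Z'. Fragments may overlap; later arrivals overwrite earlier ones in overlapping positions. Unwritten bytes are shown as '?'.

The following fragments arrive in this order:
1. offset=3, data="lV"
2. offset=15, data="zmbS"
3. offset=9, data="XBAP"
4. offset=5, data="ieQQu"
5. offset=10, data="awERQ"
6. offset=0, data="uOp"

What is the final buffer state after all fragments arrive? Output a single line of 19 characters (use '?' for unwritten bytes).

Answer: uOplVieQQuawERQzmbS

Derivation:
Fragment 1: offset=3 data="lV" -> buffer=???lV??????????????
Fragment 2: offset=15 data="zmbS" -> buffer=???lV??????????zmbS
Fragment 3: offset=9 data="XBAP" -> buffer=???lV????XBAP??zmbS
Fragment 4: offset=5 data="ieQQu" -> buffer=???lVieQQuBAP??zmbS
Fragment 5: offset=10 data="awERQ" -> buffer=???lVieQQuawERQzmbS
Fragment 6: offset=0 data="uOp" -> buffer=uOplVieQQuawERQzmbS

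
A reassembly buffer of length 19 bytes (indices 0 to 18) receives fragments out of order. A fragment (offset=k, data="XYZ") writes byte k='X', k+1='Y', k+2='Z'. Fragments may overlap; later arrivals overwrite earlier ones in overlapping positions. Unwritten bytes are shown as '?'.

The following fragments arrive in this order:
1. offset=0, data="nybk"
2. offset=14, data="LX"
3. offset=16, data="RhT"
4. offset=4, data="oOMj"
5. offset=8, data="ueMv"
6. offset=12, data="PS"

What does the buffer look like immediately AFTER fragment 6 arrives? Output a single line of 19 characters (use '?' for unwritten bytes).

Fragment 1: offset=0 data="nybk" -> buffer=nybk???????????????
Fragment 2: offset=14 data="LX" -> buffer=nybk??????????LX???
Fragment 3: offset=16 data="RhT" -> buffer=nybk??????????LXRhT
Fragment 4: offset=4 data="oOMj" -> buffer=nybkoOMj??????LXRhT
Fragment 5: offset=8 data="ueMv" -> buffer=nybkoOMjueMv??LXRhT
Fragment 6: offset=12 data="PS" -> buffer=nybkoOMjueMvPSLXRhT

Answer: nybkoOMjueMvPSLXRhT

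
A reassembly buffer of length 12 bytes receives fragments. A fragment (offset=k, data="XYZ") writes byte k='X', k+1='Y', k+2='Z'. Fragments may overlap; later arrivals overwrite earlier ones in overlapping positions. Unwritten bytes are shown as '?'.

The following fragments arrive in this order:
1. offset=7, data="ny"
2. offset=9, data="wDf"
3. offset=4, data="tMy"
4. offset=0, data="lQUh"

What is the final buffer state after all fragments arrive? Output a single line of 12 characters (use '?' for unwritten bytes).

Fragment 1: offset=7 data="ny" -> buffer=???????ny???
Fragment 2: offset=9 data="wDf" -> buffer=???????nywDf
Fragment 3: offset=4 data="tMy" -> buffer=????tMynywDf
Fragment 4: offset=0 data="lQUh" -> buffer=lQUhtMynywDf

Answer: lQUhtMynywDf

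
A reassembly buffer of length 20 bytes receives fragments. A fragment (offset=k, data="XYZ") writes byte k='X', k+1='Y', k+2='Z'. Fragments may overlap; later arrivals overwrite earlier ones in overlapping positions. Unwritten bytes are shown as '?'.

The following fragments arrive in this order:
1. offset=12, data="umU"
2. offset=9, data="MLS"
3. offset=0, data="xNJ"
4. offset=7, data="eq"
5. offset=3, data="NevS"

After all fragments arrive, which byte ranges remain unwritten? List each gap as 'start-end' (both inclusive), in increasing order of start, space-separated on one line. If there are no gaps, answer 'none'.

Answer: 15-19

Derivation:
Fragment 1: offset=12 len=3
Fragment 2: offset=9 len=3
Fragment 3: offset=0 len=3
Fragment 4: offset=7 len=2
Fragment 5: offset=3 len=4
Gaps: 15-19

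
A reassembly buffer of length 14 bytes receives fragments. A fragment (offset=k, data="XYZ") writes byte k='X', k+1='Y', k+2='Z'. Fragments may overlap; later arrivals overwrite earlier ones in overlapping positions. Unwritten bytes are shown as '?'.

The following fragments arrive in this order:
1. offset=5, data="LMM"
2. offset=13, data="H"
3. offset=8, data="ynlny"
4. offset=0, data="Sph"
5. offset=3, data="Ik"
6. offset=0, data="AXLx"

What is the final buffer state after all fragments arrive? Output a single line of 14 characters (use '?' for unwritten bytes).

Answer: AXLxkLMMynlnyH

Derivation:
Fragment 1: offset=5 data="LMM" -> buffer=?????LMM??????
Fragment 2: offset=13 data="H" -> buffer=?????LMM?????H
Fragment 3: offset=8 data="ynlny" -> buffer=?????LMMynlnyH
Fragment 4: offset=0 data="Sph" -> buffer=Sph??LMMynlnyH
Fragment 5: offset=3 data="Ik" -> buffer=SphIkLMMynlnyH
Fragment 6: offset=0 data="AXLx" -> buffer=AXLxkLMMynlnyH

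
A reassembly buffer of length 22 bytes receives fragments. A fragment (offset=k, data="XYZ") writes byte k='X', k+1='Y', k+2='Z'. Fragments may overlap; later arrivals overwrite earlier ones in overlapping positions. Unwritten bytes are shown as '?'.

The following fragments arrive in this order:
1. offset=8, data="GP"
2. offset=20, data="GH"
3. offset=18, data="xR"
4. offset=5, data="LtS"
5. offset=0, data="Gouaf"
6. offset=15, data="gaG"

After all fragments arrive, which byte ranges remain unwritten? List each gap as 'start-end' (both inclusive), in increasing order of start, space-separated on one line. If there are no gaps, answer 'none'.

Fragment 1: offset=8 len=2
Fragment 2: offset=20 len=2
Fragment 3: offset=18 len=2
Fragment 4: offset=5 len=3
Fragment 5: offset=0 len=5
Fragment 6: offset=15 len=3
Gaps: 10-14

Answer: 10-14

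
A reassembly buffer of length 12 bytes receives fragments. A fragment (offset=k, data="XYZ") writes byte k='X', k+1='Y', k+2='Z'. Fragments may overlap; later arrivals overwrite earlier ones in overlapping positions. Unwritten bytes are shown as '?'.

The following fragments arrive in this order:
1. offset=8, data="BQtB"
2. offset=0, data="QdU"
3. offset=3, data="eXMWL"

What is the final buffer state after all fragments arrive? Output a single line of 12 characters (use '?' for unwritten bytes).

Fragment 1: offset=8 data="BQtB" -> buffer=????????BQtB
Fragment 2: offset=0 data="QdU" -> buffer=QdU?????BQtB
Fragment 3: offset=3 data="eXMWL" -> buffer=QdUeXMWLBQtB

Answer: QdUeXMWLBQtB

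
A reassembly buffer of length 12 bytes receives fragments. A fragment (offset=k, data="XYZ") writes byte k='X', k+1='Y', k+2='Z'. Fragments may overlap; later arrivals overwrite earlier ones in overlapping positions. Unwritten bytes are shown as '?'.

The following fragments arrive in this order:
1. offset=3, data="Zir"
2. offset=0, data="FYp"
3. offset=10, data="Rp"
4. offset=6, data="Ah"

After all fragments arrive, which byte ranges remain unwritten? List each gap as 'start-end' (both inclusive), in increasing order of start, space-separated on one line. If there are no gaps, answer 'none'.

Answer: 8-9

Derivation:
Fragment 1: offset=3 len=3
Fragment 2: offset=0 len=3
Fragment 3: offset=10 len=2
Fragment 4: offset=6 len=2
Gaps: 8-9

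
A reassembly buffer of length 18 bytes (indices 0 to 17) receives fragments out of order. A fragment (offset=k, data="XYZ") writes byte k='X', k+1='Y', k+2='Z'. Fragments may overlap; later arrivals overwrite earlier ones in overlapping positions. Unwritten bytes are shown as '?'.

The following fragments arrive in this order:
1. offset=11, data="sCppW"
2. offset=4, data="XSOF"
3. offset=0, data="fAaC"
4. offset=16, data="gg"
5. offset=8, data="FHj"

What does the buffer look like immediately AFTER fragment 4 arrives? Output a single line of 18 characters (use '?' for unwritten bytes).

Fragment 1: offset=11 data="sCppW" -> buffer=???????????sCppW??
Fragment 2: offset=4 data="XSOF" -> buffer=????XSOF???sCppW??
Fragment 3: offset=0 data="fAaC" -> buffer=fAaCXSOF???sCppW??
Fragment 4: offset=16 data="gg" -> buffer=fAaCXSOF???sCppWgg

Answer: fAaCXSOF???sCppWgg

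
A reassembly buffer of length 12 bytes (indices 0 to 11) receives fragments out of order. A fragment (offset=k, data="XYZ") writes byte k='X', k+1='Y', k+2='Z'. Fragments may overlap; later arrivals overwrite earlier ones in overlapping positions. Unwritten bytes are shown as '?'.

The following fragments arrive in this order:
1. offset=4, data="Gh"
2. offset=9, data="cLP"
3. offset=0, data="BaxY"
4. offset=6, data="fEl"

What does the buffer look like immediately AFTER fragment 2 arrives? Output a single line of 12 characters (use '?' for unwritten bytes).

Fragment 1: offset=4 data="Gh" -> buffer=????Gh??????
Fragment 2: offset=9 data="cLP" -> buffer=????Gh???cLP

Answer: ????Gh???cLP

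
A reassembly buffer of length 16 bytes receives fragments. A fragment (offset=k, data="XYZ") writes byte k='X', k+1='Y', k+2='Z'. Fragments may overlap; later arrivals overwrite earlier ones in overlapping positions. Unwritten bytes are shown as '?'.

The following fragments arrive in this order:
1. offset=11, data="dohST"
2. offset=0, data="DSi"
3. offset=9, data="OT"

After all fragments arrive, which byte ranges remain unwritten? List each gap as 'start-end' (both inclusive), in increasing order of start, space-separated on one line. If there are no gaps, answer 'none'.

Fragment 1: offset=11 len=5
Fragment 2: offset=0 len=3
Fragment 3: offset=9 len=2
Gaps: 3-8

Answer: 3-8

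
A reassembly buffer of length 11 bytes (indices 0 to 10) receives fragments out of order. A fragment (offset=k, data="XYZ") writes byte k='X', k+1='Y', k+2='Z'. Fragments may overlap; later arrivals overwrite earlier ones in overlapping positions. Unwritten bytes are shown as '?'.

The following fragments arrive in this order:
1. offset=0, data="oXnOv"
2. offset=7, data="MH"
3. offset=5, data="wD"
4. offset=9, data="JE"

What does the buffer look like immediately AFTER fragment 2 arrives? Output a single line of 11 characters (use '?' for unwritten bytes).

Fragment 1: offset=0 data="oXnOv" -> buffer=oXnOv??????
Fragment 2: offset=7 data="MH" -> buffer=oXnOv??MH??

Answer: oXnOv??MH??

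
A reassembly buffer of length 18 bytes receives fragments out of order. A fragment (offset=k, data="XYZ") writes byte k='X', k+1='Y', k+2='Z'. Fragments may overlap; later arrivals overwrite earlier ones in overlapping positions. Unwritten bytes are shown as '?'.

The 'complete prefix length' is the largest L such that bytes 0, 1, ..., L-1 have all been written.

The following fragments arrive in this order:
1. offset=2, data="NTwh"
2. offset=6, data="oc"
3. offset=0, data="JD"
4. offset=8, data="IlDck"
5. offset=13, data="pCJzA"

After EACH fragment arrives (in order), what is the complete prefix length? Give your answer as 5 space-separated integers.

Fragment 1: offset=2 data="NTwh" -> buffer=??NTwh???????????? -> prefix_len=0
Fragment 2: offset=6 data="oc" -> buffer=??NTwhoc?????????? -> prefix_len=0
Fragment 3: offset=0 data="JD" -> buffer=JDNTwhoc?????????? -> prefix_len=8
Fragment 4: offset=8 data="IlDck" -> buffer=JDNTwhocIlDck????? -> prefix_len=13
Fragment 5: offset=13 data="pCJzA" -> buffer=JDNTwhocIlDckpCJzA -> prefix_len=18

Answer: 0 0 8 13 18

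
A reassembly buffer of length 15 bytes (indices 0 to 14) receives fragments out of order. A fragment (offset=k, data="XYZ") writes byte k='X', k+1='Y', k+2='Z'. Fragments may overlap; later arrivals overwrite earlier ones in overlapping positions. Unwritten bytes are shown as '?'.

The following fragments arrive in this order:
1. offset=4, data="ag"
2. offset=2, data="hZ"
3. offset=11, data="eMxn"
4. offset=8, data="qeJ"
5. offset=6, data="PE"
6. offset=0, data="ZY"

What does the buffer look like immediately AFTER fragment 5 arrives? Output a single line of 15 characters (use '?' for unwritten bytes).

Answer: ??hZagPEqeJeMxn

Derivation:
Fragment 1: offset=4 data="ag" -> buffer=????ag?????????
Fragment 2: offset=2 data="hZ" -> buffer=??hZag?????????
Fragment 3: offset=11 data="eMxn" -> buffer=??hZag?????eMxn
Fragment 4: offset=8 data="qeJ" -> buffer=??hZag??qeJeMxn
Fragment 5: offset=6 data="PE" -> buffer=??hZagPEqeJeMxn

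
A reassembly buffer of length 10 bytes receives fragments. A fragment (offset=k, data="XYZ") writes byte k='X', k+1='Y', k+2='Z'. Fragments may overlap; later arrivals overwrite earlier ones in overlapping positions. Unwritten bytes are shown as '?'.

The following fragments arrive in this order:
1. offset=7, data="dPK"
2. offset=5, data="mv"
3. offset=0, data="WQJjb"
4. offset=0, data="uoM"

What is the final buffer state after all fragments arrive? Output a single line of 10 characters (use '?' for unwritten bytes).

Answer: uoMjbmvdPK

Derivation:
Fragment 1: offset=7 data="dPK" -> buffer=???????dPK
Fragment 2: offset=5 data="mv" -> buffer=?????mvdPK
Fragment 3: offset=0 data="WQJjb" -> buffer=WQJjbmvdPK
Fragment 4: offset=0 data="uoM" -> buffer=uoMjbmvdPK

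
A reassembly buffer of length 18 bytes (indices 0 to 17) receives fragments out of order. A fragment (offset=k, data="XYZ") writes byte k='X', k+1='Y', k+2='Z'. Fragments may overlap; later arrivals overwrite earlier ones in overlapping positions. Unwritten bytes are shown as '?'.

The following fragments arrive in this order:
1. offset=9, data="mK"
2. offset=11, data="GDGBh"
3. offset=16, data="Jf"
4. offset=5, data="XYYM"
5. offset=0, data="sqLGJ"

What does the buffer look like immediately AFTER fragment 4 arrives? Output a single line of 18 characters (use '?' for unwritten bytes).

Answer: ?????XYYMmKGDGBhJf

Derivation:
Fragment 1: offset=9 data="mK" -> buffer=?????????mK???????
Fragment 2: offset=11 data="GDGBh" -> buffer=?????????mKGDGBh??
Fragment 3: offset=16 data="Jf" -> buffer=?????????mKGDGBhJf
Fragment 4: offset=5 data="XYYM" -> buffer=?????XYYMmKGDGBhJf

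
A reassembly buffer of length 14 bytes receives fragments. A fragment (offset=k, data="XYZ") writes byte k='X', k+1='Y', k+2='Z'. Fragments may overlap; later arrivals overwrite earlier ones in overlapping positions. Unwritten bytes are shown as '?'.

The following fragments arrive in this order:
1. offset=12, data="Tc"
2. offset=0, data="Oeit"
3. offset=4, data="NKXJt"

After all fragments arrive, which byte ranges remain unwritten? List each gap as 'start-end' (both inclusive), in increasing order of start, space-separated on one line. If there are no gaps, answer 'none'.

Fragment 1: offset=12 len=2
Fragment 2: offset=0 len=4
Fragment 3: offset=4 len=5
Gaps: 9-11

Answer: 9-11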